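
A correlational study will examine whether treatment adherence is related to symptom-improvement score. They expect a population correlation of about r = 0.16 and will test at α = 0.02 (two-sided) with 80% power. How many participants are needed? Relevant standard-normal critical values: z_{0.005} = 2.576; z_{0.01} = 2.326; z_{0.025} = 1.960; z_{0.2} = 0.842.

Fisher's z: C = ½·ln((1+r)/(1−r)) = ½·ln(1.3810) = 0.1614.
n = ((z_{α/2} + z_β)/C)² + 3.
(2.326 + 0.842) / 0.1614 = 3.168 / 0.1614 = 19.628.
n = 19.628² + 3 = 385.27 + 3 = 388.3.
Round up.

n = 389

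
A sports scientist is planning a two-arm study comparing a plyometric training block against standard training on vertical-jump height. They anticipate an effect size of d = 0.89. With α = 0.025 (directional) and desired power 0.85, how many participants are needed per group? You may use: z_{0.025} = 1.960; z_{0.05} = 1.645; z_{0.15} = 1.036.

n = 23 per group

For two independent groups with equal n: n = 2·((z_{α} + z_β) / d)².
z_{α} + z_β = 1.960 + 1.036 = 2.996.
n = 2 × (2.996 / 0.89)² = 2 × 3.366² = 2 × 11.33 = 22.7.
Round up to the next whole participant.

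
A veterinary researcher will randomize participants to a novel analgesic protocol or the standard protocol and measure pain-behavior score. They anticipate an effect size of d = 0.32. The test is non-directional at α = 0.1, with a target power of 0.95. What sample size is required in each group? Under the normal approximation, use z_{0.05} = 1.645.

For two independent groups with equal n: n = 2·((z_{α/2} + z_β) / d)².
z_{α/2} + z_β = 1.645 + 1.645 = 3.290.
n = 2 × (3.290 / 0.32)² = 2 × 10.281² = 2 × 105.70 = 211.4.
Round up to the next whole participant.

n = 212 per group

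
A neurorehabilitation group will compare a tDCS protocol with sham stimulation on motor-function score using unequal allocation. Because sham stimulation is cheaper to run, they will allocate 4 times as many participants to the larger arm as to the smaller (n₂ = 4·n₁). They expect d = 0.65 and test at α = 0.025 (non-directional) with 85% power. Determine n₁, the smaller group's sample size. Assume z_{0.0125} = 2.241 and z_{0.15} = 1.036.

With allocation ratio k = n₂/n₁ = 4, Var(x̄₁−x̄₂) = σ²(1/n₁ + 1/(k·n₁)) = σ²·(k+1)/(k·n₁).
So n₁ = (1 + 1/k)·((z_{α/2} + z_β)/d)² = 1.250 × (3.277/0.65)².
n₁ = 1.250 × 25.42 = 31.8.
Round up: n₁ = 32, giving n₂ = 4 × 32 = 128.

n₁ = 32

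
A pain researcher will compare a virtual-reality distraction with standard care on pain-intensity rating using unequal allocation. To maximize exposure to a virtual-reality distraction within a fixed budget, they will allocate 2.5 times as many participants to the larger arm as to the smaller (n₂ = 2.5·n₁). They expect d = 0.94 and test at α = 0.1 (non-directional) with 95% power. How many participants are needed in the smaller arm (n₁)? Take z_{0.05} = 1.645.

With allocation ratio k = n₂/n₁ = 2.5, Var(x̄₁−x̄₂) = σ²(1/n₁ + 1/(k·n₁)) = σ²·(k+1)/(k·n₁).
So n₁ = (1 + 1/k)·((z_{α/2} + z_β)/d)² = 1.400 × (3.290/0.94)².
n₁ = 1.400 × 12.25 = 17.2.
Round up: n₁ = 18, giving n₂ = 2.5 × 18 = 45.

n₁ = 18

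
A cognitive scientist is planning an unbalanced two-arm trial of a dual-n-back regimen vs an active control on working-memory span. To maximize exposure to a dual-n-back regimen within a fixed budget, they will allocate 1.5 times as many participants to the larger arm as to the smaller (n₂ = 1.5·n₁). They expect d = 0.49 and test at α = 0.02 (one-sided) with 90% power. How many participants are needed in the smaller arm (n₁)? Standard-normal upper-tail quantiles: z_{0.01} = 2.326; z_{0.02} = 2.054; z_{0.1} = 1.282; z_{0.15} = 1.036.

With allocation ratio k = n₂/n₁ = 1.5, Var(x̄₁−x̄₂) = σ²(1/n₁ + 1/(k·n₁)) = σ²·(k+1)/(k·n₁).
So n₁ = (1 + 1/k)·((z_{α} + z_β)/d)² = 1.667 × (3.336/0.49)².
n₁ = 1.667 × 46.35 = 77.3.
Round up: n₁ = 78, giving n₂ = 1.5 × 78 = 117.

n₁ = 78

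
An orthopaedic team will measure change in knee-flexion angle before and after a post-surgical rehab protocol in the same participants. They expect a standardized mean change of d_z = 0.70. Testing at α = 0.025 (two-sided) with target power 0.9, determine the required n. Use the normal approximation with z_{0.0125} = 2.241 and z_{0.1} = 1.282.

For a paired (one-sample on differences) test: n = ((z_{α/2} + z_β) / d)².
z_{α/2} + z_β = 2.241 + 1.282 = 3.523.
n = (3.523 / 0.70)² = 5.033² = 25.33.
Round up.

n = 26 pairs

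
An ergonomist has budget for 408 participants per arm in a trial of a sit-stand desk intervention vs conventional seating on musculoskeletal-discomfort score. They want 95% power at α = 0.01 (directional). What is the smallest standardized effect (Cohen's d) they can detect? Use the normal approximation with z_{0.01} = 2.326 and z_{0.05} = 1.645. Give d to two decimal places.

For two independent groups of n = 408 each: d_min = (z_{α} + z_β)·√(2/n).
z-sum = 2.326 + 1.645 = 3.971.
d_min = 3.971 × √(2/408) = 3.971 × 0.0700 = 0.278.

d_min ≈ 0.28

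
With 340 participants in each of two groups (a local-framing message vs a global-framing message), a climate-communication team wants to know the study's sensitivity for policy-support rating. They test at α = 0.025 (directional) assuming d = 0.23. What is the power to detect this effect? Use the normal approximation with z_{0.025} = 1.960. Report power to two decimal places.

power ≈ 0.85

For two equal groups, power = Φ(d·√(n/2) − z_{α}).
d·√(n/2) = 0.23 × √(340/2) = 0.23 × 13.038 = 2.999.
z_β = 2.999 − 1.960 = 1.039.
Power = Φ(1.039) = 0.851.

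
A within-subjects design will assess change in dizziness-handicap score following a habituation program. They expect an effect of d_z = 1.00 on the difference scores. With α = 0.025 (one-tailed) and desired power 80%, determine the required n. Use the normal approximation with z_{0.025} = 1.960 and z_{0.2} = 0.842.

For a paired (one-sample on differences) test: n = ((z_{α} + z_β) / d)².
z_{α} + z_β = 1.960 + 0.842 = 2.802.
n = (2.802 / 1.00)² = 2.802² = 7.85.
Round up.

n = 8 pairs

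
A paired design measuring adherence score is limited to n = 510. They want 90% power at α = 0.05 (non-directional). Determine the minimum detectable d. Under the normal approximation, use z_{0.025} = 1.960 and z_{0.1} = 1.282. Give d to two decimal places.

For a single sample (or paired design) of n = 510: d_min = (z_{α/2} + z_β)/√n.
z-sum = 1.960 + 1.282 = 3.242.
d_min = 3.242 / √510 = 3.242 / 22.583 = 0.144.

d_min ≈ 0.14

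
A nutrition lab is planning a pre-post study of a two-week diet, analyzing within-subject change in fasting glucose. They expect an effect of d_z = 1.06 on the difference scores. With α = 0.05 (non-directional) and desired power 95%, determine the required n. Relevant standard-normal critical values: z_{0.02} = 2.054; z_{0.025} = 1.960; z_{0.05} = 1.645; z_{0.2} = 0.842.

n = 12 pairs

For a paired (one-sample on differences) test: n = ((z_{α/2} + z_β) / d)².
z_{α/2} + z_β = 1.960 + 1.645 = 3.605.
n = (3.605 / 1.06)² = 3.401² = 11.57.
Round up.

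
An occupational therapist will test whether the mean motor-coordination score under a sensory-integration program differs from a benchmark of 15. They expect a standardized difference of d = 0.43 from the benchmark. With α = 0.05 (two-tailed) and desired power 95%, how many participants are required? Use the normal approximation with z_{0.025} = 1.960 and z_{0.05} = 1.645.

n = 71

For a one-sample test: n = ((z_{α/2} + z_β) / d)².
z_{α/2} + z_β = 1.960 + 1.645 = 3.605.
n = (3.605 / 0.43)² = 8.384² = 70.29.
Round up.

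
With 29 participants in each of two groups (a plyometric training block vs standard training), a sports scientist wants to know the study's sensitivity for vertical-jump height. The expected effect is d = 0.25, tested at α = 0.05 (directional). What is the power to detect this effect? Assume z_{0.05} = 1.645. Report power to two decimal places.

power ≈ 0.24

For two equal groups, power = Φ(d·√(n/2) − z_{α}).
d·√(n/2) = 0.25 × √(29/2) = 0.25 × 3.808 = 0.952.
z_β = 0.952 − 1.645 = -0.693.
Power = Φ(-0.693) = 0.244.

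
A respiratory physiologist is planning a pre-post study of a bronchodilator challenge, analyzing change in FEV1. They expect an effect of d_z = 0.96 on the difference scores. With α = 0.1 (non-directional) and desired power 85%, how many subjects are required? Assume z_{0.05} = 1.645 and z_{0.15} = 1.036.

n = 8 pairs

For a paired (one-sample on differences) test: n = ((z_{α/2} + z_β) / d)².
z_{α/2} + z_β = 1.645 + 1.036 = 2.681.
n = (2.681 / 0.96)² = 2.793² = 7.80.
Round up.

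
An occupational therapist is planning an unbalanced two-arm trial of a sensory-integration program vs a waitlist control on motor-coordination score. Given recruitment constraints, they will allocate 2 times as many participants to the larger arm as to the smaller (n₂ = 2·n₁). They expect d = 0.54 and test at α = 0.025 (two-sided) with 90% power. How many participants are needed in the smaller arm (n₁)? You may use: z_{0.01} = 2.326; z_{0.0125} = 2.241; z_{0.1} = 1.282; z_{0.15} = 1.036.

n₁ = 64

With allocation ratio k = n₂/n₁ = 2, Var(x̄₁−x̄₂) = σ²(1/n₁ + 1/(k·n₁)) = σ²·(k+1)/(k·n₁).
So n₁ = (1 + 1/k)·((z_{α/2} + z_β)/d)² = 1.500 × (3.523/0.54)².
n₁ = 1.500 × 42.56 = 63.8.
Round up: n₁ = 64, giving n₂ = 2 × 64 = 128.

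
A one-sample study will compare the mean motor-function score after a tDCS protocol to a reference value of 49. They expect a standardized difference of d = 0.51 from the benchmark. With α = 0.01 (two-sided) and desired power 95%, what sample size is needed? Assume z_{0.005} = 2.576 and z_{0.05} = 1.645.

For a one-sample test: n = ((z_{α/2} + z_β) / d)².
z_{α/2} + z_β = 2.576 + 1.645 = 4.221.
n = (4.221 / 0.51)² = 8.276² = 68.50.
Round up.

n = 69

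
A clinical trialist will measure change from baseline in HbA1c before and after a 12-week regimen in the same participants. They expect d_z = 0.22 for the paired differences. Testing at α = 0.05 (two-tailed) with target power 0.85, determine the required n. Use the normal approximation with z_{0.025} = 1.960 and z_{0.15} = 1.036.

For a paired (one-sample on differences) test: n = ((z_{α/2} + z_β) / d)².
z_{α/2} + z_β = 1.960 + 1.036 = 2.996.
n = (2.996 / 0.22)² = 13.618² = 185.45.
Round up.

n = 186 pairs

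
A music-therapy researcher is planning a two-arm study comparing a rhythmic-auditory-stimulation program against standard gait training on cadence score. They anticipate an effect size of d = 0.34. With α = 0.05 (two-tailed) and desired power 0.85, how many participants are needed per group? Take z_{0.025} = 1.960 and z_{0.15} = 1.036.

For two independent groups with equal n: n = 2·((z_{α/2} + z_β) / d)².
z_{α/2} + z_β = 1.960 + 1.036 = 2.996.
n = 2 × (2.996 / 0.34)² = 2 × 8.812² = 2 × 77.65 = 155.3.
Round up to the next whole participant.

n = 156 per group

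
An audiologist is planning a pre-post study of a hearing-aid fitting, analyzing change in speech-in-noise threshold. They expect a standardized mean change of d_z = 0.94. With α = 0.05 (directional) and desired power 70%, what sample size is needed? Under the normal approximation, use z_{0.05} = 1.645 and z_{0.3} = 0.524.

n = 6 pairs

For a paired (one-sample on differences) test: n = ((z_{α} + z_β) / d)².
z_{α} + z_β = 1.645 + 0.524 = 2.169.
n = (2.169 / 0.94)² = 2.307² = 5.32.
Round up.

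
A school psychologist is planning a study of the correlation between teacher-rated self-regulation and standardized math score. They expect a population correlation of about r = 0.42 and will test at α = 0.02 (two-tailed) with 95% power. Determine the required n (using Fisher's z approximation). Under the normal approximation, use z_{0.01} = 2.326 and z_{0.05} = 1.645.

n = 82

Fisher's z: C = ½·ln((1+r)/(1−r)) = ½·ln(2.4483) = 0.4477.
n = ((z_{α/2} + z_β)/C)² + 3.
(2.326 + 1.645) / 0.4477 = 3.971 / 0.4477 = 8.870.
n = 8.870² + 3 = 78.67 + 3 = 81.7.
Round up.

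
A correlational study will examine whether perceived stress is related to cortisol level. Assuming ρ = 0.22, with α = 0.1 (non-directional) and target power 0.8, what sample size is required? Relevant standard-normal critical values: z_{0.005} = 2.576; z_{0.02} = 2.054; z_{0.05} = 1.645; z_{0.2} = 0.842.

Fisher's z: C = ½·ln((1+r)/(1−r)) = ½·ln(1.5641) = 0.2237.
n = ((z_{α/2} + z_β)/C)² + 3.
(1.645 + 0.842) / 0.2237 = 2.487 / 0.2237 = 11.118.
n = 11.118² + 3 = 123.60 + 3 = 126.6.
Round up.

n = 127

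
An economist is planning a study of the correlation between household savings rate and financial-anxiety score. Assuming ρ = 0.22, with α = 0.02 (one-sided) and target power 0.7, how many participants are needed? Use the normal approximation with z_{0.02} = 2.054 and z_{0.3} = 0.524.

Fisher's z: C = ½·ln((1+r)/(1−r)) = ½·ln(1.5641) = 0.2237.
n = ((z_{α} + z_β)/C)² + 3.
(2.054 + 0.524) / 0.2237 = 2.578 / 0.2237 = 11.524.
n = 11.524² + 3 = 132.81 + 3 = 135.8.
Round up.

n = 136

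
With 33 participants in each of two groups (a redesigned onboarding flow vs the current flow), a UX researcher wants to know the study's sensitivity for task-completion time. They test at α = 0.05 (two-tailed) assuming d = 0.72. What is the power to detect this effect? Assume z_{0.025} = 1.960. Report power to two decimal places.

For two equal groups, power = Φ(d·√(n/2) − z_{α/2}).
d·√(n/2) = 0.72 × √(33/2) = 0.72 × 4.062 = 2.925.
z_β = 2.925 − 1.960 = 0.965.
Power = Φ(0.965) = 0.833.

power ≈ 0.83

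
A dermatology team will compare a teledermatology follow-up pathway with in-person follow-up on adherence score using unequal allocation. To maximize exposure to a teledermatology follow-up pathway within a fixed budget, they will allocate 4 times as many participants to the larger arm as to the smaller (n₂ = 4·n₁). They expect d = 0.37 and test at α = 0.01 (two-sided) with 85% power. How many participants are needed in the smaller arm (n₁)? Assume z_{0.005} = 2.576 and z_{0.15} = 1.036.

With allocation ratio k = n₂/n₁ = 4, Var(x̄₁−x̄₂) = σ²(1/n₁ + 1/(k·n₁)) = σ²·(k+1)/(k·n₁).
So n₁ = (1 + 1/k)·((z_{α/2} + z_β)/d)² = 1.250 × (3.612/0.37)².
n₁ = 1.250 × 95.30 = 119.1.
Round up: n₁ = 120, giving n₂ = 4 × 120 = 480.

n₁ = 120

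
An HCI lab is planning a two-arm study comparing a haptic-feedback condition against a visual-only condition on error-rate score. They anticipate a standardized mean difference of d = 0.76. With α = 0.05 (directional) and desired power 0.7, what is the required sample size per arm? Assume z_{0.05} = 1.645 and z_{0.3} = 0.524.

n = 17 per group

For two independent groups with equal n: n = 2·((z_{α} + z_β) / d)².
z_{α} + z_β = 1.645 + 0.524 = 2.169.
n = 2 × (2.169 / 0.76)² = 2 × 2.854² = 2 × 8.15 = 16.3.
Round up to the next whole participant.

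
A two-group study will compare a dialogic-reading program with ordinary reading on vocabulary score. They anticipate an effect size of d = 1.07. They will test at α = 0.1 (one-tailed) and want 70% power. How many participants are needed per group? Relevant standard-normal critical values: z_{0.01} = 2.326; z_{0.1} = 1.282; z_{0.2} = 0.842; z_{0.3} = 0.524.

n = 6 per group

For two independent groups with equal n: n = 2·((z_{α} + z_β) / d)².
z_{α} + z_β = 1.282 + 0.524 = 1.806.
n = 2 × (1.806 / 1.07)² = 2 × 1.688² = 2 × 2.85 = 5.7.
Round up to the next whole participant.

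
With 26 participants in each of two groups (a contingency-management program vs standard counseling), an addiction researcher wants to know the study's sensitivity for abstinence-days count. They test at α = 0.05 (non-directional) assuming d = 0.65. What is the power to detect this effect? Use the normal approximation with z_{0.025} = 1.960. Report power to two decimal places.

power ≈ 0.65

For two equal groups, power = Φ(d·√(n/2) − z_{α/2}).
d·√(n/2) = 0.65 × √(26/2) = 0.65 × 3.606 = 2.344.
z_β = 2.344 − 1.960 = 0.384.
Power = Φ(0.384) = 0.649.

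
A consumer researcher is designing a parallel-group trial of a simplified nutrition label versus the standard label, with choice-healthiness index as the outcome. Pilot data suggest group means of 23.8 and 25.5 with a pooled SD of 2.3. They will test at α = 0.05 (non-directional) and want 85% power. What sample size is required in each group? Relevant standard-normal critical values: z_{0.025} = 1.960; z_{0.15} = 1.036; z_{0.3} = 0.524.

Cohen's d = |M₁ − M₂| / SD_pooled = |23.8 − 25.5| / 2.3 = 1.7 / 2.3 = 0.739.
For two independent groups with equal n: n = 2·((z_{α/2} + z_β) / d)².
z_{α/2} + z_β = 1.960 + 1.036 = 2.996.
n = 2 × (2.996 / 0.739)² = 2 × 4.054² = 2 × 16.44 = 32.9.
Round up to the next whole participant.

n = 33 per group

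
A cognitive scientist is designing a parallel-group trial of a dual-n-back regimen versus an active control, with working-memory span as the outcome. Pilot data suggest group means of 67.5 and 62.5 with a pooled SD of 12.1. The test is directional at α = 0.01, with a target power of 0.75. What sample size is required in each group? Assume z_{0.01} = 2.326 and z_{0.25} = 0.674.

Cohen's d = |M₁ − M₂| / SD_pooled = |67.5 − 62.5| / 12.1 = 5.0 / 12.1 = 0.413.
For two independent groups with equal n: n = 2·((z_{α} + z_β) / d)².
z_{α} + z_β = 2.326 + 0.674 = 3.000.
n = 2 × (3.000 / 0.413)² = 2 × 7.264² = 2 × 52.76 = 105.5.
Round up to the next whole participant.

n = 106 per group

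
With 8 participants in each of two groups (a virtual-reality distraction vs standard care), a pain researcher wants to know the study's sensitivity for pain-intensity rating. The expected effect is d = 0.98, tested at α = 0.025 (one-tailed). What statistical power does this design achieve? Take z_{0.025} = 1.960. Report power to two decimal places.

For two equal groups, power = Φ(d·√(n/2) − z_{α}).
d·√(n/2) = 0.98 × √(8/2) = 0.98 × 2.000 = 1.960.
z_β = 1.960 − 1.960 = 0.000.
Power = Φ(0.000) = 0.500.

power ≈ 0.50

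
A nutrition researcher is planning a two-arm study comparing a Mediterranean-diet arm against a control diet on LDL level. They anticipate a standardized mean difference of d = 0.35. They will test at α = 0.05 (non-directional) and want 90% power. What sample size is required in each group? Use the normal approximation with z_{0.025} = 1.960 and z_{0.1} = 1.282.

For two independent groups with equal n: n = 2·((z_{α/2} + z_β) / d)².
z_{α/2} + z_β = 1.960 + 1.282 = 3.242.
n = 2 × (3.242 / 0.35)² = 2 × 9.263² = 2 × 85.80 = 171.6.
Round up to the next whole participant.

n = 172 per group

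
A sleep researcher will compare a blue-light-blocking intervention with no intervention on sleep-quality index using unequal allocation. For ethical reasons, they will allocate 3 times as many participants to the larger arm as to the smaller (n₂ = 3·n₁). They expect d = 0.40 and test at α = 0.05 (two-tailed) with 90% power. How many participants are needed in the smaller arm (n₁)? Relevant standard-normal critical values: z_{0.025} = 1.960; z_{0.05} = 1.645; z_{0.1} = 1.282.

n₁ = 88

With allocation ratio k = n₂/n₁ = 3, Var(x̄₁−x̄₂) = σ²(1/n₁ + 1/(k·n₁)) = σ²·(k+1)/(k·n₁).
So n₁ = (1 + 1/k)·((z_{α/2} + z_β)/d)² = 1.333 × (3.242/0.40)².
n₁ = 1.333 × 65.69 = 87.6.
Round up: n₁ = 88, giving n₂ = 3 × 88 = 264.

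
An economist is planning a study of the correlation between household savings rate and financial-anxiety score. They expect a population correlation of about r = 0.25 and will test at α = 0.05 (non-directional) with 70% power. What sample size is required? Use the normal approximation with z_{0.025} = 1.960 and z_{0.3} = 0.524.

Fisher's z: C = ½·ln((1+r)/(1−r)) = ½·ln(1.6667) = 0.2554.
n = ((z_{α/2} + z_β)/C)² + 3.
(1.960 + 0.524) / 0.2554 = 2.484 / 0.2554 = 9.726.
n = 9.726² + 3 = 94.59 + 3 = 97.6.
Round up.

n = 98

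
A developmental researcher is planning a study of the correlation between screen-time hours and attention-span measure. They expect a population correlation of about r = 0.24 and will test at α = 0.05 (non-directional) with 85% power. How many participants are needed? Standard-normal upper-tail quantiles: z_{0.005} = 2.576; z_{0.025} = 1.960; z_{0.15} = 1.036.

Fisher's z: C = ½·ln((1+r)/(1−r)) = ½·ln(1.6316) = 0.2448.
n = ((z_{α/2} + z_β)/C)² + 3.
(1.960 + 1.036) / 0.2448 = 2.996 / 0.2448 = 12.239.
n = 12.239² + 3 = 149.78 + 3 = 152.8.
Round up.

n = 153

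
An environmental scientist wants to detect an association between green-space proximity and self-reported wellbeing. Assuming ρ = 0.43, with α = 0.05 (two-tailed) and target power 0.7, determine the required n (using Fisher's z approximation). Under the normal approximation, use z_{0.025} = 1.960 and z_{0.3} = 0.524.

n = 33

Fisher's z: C = ½·ln((1+r)/(1−r)) = ½·ln(2.5088) = 0.4599.
n = ((z_{α/2} + z_β)/C)² + 3.
(1.960 + 0.524) / 0.4599 = 2.484 / 0.4599 = 5.401.
n = 5.401² + 3 = 29.17 + 3 = 32.2.
Round up.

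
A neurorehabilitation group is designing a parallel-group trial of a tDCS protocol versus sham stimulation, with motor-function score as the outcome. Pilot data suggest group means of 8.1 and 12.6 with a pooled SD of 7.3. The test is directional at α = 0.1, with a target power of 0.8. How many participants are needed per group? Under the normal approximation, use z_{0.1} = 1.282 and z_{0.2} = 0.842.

n = 24 per group

Cohen's d = |M₁ − M₂| / SD_pooled = |8.1 − 12.6| / 7.3 = 4.5 / 7.3 = 0.616.
For two independent groups with equal n: n = 2·((z_{α} + z_β) / d)².
z_{α} + z_β = 1.282 + 0.842 = 2.124.
n = 2 × (2.124 / 0.616)² = 2 × 3.448² = 2 × 11.89 = 23.8.
Round up to the next whole participant.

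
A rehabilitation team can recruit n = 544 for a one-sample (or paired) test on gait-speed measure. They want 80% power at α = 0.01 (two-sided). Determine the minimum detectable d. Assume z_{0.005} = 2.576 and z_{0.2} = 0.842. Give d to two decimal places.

d_min ≈ 0.15

For a single sample (or paired design) of n = 544: d_min = (z_{α/2} + z_β)/√n.
z-sum = 2.576 + 0.842 = 3.418.
d_min = 3.418 / √544 = 3.418 / 23.324 = 0.147.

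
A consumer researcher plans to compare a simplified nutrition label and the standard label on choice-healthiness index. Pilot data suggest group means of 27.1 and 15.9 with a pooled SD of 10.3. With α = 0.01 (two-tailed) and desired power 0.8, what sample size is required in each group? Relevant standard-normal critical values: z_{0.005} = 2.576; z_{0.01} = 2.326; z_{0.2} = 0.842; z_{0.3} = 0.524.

Cohen's d = |M₁ − M₂| / SD_pooled = |27.1 − 15.9| / 10.3 = 11.2 / 10.3 = 1.087.
For two independent groups with equal n: n = 2·((z_{α/2} + z_β) / d)².
z_{α/2} + z_β = 2.576 + 0.842 = 3.418.
n = 2 × (3.418 / 1.087)² = 2 × 3.144² = 2 × 9.89 = 19.8.
Round up to the next whole participant.

n = 20 per group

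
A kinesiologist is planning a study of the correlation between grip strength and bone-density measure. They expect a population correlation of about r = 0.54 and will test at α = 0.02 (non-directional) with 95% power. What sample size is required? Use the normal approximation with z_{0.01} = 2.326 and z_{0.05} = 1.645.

Fisher's z: C = ½·ln((1+r)/(1−r)) = ½·ln(3.3478) = 0.6042.
n = ((z_{α/2} + z_β)/C)² + 3.
(2.326 + 1.645) / 0.6042 = 3.971 / 0.6042 = 6.572.
n = 6.572² + 3 = 43.20 + 3 = 46.2.
Round up.

n = 47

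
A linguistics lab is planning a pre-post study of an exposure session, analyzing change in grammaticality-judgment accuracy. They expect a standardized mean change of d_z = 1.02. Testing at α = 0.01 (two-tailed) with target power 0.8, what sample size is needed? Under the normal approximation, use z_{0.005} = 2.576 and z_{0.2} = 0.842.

n = 12 pairs

For a paired (one-sample on differences) test: n = ((z_{α/2} + z_β) / d)².
z_{α/2} + z_β = 2.576 + 0.842 = 3.418.
n = (3.418 / 1.02)² = 3.351² = 11.23.
Round up.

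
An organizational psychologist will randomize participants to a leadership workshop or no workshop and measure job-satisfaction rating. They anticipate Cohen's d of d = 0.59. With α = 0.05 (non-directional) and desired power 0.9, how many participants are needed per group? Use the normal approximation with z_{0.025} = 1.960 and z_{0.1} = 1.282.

For two independent groups with equal n: n = 2·((z_{α/2} + z_β) / d)².
z_{α/2} + z_β = 1.960 + 1.282 = 3.242.
n = 2 × (3.242 / 0.59)² = 2 × 5.495² = 2 × 30.19 = 60.4.
Round up to the next whole participant.

n = 61 per group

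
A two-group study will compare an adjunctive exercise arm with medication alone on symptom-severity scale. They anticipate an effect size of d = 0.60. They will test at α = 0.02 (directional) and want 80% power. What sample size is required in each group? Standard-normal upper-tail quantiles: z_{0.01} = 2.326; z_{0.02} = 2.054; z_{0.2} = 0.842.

n = 47 per group

For two independent groups with equal n: n = 2·((z_{α} + z_β) / d)².
z_{α} + z_β = 2.054 + 0.842 = 2.896.
n = 2 × (2.896 / 0.60)² = 2 × 4.827² = 2 × 23.30 = 46.6.
Round up to the next whole participant.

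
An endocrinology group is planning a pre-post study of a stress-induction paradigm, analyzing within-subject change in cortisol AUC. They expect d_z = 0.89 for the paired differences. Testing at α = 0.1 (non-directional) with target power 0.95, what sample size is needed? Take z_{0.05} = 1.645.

For a paired (one-sample on differences) test: n = ((z_{α/2} + z_β) / d)².
z_{α/2} + z_β = 1.645 + 1.645 = 3.290.
n = (3.290 / 0.89)² = 3.697² = 13.67.
Round up.

n = 14 pairs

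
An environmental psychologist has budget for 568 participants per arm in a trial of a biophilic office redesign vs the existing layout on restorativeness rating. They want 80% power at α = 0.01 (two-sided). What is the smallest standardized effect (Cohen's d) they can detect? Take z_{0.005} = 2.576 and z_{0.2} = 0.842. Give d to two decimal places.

d_min ≈ 0.20

For two independent groups of n = 568 each: d_min = (z_{α/2} + z_β)·√(2/n).
z-sum = 2.576 + 0.842 = 3.418.
d_min = 3.418 × √(2/568) = 3.418 × 0.0593 = 0.203.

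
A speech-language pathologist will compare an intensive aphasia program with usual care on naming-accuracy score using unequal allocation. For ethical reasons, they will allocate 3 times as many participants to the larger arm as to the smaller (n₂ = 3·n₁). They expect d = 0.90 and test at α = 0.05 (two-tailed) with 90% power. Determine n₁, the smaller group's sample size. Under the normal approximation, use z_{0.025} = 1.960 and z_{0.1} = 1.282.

With allocation ratio k = n₂/n₁ = 3, Var(x̄₁−x̄₂) = σ²(1/n₁ + 1/(k·n₁)) = σ²·(k+1)/(k·n₁).
So n₁ = (1 + 1/k)·((z_{α/2} + z_β)/d)² = 1.333 × (3.242/0.90)².
n₁ = 1.333 × 12.98 = 17.3.
Round up: n₁ = 18, giving n₂ = 3 × 18 = 54.

n₁ = 18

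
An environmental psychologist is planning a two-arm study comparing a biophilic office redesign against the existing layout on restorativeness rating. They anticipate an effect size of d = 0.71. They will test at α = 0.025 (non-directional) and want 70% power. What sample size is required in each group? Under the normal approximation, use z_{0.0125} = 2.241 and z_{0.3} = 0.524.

n = 31 per group

For two independent groups with equal n: n = 2·((z_{α/2} + z_β) / d)².
z_{α/2} + z_β = 2.241 + 0.524 = 2.765.
n = 2 × (2.765 / 0.71)² = 2 × 3.894² = 2 × 15.17 = 30.3.
Round up to the next whole participant.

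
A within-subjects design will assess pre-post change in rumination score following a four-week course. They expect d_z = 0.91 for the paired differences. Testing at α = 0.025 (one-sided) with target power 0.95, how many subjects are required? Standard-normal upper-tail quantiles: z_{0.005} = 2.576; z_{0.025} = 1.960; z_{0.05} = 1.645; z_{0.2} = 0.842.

For a paired (one-sample on differences) test: n = ((z_{α} + z_β) / d)².
z_{α} + z_β = 1.960 + 1.645 = 3.605.
n = (3.605 / 0.91)² = 3.962² = 15.69.
Round up.

n = 16 pairs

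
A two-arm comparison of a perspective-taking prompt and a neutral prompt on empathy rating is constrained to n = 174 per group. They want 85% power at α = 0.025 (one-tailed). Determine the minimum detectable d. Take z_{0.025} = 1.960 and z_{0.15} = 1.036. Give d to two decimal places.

For two independent groups of n = 174 each: d_min = (z_{α} + z_β)·√(2/n).
z-sum = 1.960 + 1.036 = 2.996.
d_min = 2.996 × √(2/174) = 2.996 × 0.1072 = 0.321.

d_min ≈ 0.32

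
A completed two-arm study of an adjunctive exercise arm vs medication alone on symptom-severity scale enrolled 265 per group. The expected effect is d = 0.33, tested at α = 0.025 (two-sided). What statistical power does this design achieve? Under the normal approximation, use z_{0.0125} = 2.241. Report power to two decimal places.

For two equal groups, power = Φ(d·√(n/2) − z_{α/2}).
d·√(n/2) = 0.33 × √(265/2) = 0.33 × 11.511 = 3.799.
z_β = 3.799 − 2.241 = 1.558.
Power = Φ(1.558) = 0.940.

power ≈ 0.94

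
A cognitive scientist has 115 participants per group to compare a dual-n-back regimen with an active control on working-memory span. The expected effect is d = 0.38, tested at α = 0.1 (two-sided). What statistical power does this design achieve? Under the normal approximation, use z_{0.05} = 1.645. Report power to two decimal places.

For two equal groups, power = Φ(d·√(n/2) − z_{α/2}).
d·√(n/2) = 0.38 × √(115/2) = 0.38 × 7.583 = 2.881.
z_β = 2.881 − 1.645 = 1.236.
Power = Φ(1.236) = 0.892.

power ≈ 0.89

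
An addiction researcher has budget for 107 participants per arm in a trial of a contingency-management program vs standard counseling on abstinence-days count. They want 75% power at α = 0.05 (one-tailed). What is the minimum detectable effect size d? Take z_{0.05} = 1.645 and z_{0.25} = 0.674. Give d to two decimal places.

d_min ≈ 0.32

For two independent groups of n = 107 each: d_min = (z_{α} + z_β)·√(2/n).
z-sum = 1.645 + 0.674 = 2.319.
d_min = 2.319 × √(2/107) = 2.319 × 0.1367 = 0.317.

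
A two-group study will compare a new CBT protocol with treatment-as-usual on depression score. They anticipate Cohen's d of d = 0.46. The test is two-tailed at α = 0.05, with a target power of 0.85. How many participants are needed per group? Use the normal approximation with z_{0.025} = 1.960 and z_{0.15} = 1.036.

n = 85 per group

For two independent groups with equal n: n = 2·((z_{α/2} + z_β) / d)².
z_{α/2} + z_β = 1.960 + 1.036 = 2.996.
n = 2 × (2.996 / 0.46)² = 2 × 6.513² = 2 × 42.42 = 84.8.
Round up to the next whole participant.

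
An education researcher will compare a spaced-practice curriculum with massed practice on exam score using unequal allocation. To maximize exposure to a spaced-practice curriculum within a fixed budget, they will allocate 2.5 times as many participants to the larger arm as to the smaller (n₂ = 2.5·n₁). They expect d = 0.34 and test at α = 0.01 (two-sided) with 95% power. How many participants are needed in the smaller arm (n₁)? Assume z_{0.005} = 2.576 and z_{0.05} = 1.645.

With allocation ratio k = n₂/n₁ = 2.5, Var(x̄₁−x̄₂) = σ²(1/n₁ + 1/(k·n₁)) = σ²·(k+1)/(k·n₁).
So n₁ = (1 + 1/k)·((z_{α/2} + z_β)/d)² = 1.400 × (4.221/0.34)².
n₁ = 1.400 × 154.12 = 215.8.
Round up: n₁ = 216, giving n₂ = 2.5 × 216 = 540.

n₁ = 216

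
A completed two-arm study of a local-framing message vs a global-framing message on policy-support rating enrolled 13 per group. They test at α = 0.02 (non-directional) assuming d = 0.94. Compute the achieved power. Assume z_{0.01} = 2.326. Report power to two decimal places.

power ≈ 0.53

For two equal groups, power = Φ(d·√(n/2) − z_{α/2}).
d·√(n/2) = 0.94 × √(13/2) = 0.94 × 2.550 = 2.397.
z_β = 2.397 − 2.326 = 0.071.
Power = Φ(0.071) = 0.528.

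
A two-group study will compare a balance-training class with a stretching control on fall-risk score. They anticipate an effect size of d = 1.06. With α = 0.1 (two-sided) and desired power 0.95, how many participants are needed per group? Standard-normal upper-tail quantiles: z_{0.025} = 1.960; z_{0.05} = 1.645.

For two independent groups with equal n: n = 2·((z_{α/2} + z_β) / d)².
z_{α/2} + z_β = 1.645 + 1.645 = 3.290.
n = 2 × (3.290 / 1.06)² = 2 × 3.104² = 2 × 9.63 = 19.3.
Round up to the next whole participant.

n = 20 per group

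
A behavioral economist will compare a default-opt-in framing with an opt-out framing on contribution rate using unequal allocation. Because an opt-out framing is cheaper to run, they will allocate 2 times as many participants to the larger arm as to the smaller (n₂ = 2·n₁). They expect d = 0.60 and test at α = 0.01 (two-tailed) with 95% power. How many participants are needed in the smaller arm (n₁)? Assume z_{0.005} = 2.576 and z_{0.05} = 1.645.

With allocation ratio k = n₂/n₁ = 2, Var(x̄₁−x̄₂) = σ²(1/n₁ + 1/(k·n₁)) = σ²·(k+1)/(k·n₁).
So n₁ = (1 + 1/k)·((z_{α/2} + z_β)/d)² = 1.500 × (4.221/0.60)².
n₁ = 1.500 × 49.49 = 74.2.
Round up: n₁ = 75, giving n₂ = 2 × 75 = 150.

n₁ = 75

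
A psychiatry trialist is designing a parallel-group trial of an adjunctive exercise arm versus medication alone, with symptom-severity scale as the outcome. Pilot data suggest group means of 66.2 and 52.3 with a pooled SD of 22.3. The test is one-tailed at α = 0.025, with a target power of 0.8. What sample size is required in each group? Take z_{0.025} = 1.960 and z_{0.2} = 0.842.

n = 41 per group

Cohen's d = |M₁ − M₂| / SD_pooled = |66.2 − 52.3| / 22.3 = 13.9 / 22.3 = 0.623.
For two independent groups with equal n: n = 2·((z_{α} + z_β) / d)².
z_{α} + z_β = 1.960 + 0.842 = 2.802.
n = 2 × (2.802 / 0.623)² = 2 × 4.498² = 2 × 20.23 = 40.5.
Round up to the next whole participant.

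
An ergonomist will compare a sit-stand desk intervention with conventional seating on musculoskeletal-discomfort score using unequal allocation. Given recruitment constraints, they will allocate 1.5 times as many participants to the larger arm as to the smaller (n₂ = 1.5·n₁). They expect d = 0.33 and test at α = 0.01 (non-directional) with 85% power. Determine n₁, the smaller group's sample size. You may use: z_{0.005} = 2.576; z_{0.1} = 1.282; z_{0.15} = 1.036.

With allocation ratio k = n₂/n₁ = 1.5, Var(x̄₁−x̄₂) = σ²(1/n₁ + 1/(k·n₁)) = σ²·(k+1)/(k·n₁).
So n₁ = (1 + 1/k)·((z_{α/2} + z_β)/d)² = 1.667 × (3.612/0.33)².
n₁ = 1.667 × 119.80 = 199.7.
Round up: n₁ = 200, giving n₂ = 1.5 × 200 = 300.

n₁ = 200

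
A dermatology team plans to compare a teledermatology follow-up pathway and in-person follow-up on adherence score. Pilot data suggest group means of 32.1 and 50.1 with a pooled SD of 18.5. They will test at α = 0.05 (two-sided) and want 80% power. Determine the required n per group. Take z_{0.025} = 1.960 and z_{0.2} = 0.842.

Cohen's d = |M₁ − M₂| / SD_pooled = |32.1 − 50.1| / 18.5 = 18.0 / 18.5 = 0.973.
For two independent groups with equal n: n = 2·((z_{α/2} + z_β) / d)².
z_{α/2} + z_β = 1.960 + 0.842 = 2.802.
n = 2 × (2.802 / 0.973)² = 2 × 2.880² = 2 × 8.29 = 16.6.
Round up to the next whole participant.

n = 17 per group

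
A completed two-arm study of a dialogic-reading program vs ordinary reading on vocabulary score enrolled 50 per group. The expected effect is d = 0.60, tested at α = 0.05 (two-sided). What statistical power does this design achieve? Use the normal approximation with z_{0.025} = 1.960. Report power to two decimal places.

For two equal groups, power = Φ(d·√(n/2) − z_{α/2}).
d·√(n/2) = 0.60 × √(50/2) = 0.60 × 5.000 = 3.000.
z_β = 3.000 − 1.960 = 1.040.
Power = Φ(1.040) = 0.851.

power ≈ 0.85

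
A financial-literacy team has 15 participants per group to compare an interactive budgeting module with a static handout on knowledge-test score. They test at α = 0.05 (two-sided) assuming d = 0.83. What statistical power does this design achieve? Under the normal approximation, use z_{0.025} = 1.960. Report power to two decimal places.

For two equal groups, power = Φ(d·√(n/2) − z_{α/2}).
d·√(n/2) = 0.83 × √(15/2) = 0.83 × 2.739 = 2.273.
z_β = 2.273 − 1.960 = 0.313.
Power = Φ(0.313) = 0.623.

power ≈ 0.62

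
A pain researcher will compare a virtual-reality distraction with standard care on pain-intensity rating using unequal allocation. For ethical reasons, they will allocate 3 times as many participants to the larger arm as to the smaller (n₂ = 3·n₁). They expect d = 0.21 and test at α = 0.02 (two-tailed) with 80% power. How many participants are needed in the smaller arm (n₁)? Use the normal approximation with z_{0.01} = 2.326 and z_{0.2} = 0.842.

With allocation ratio k = n₂/n₁ = 3, Var(x̄₁−x̄₂) = σ²(1/n₁ + 1/(k·n₁)) = σ²·(k+1)/(k·n₁).
So n₁ = (1 + 1/k)·((z_{α/2} + z_β)/d)² = 1.333 × (3.168/0.21)².
n₁ = 1.333 × 227.58 = 303.4.
Round up: n₁ = 304, giving n₂ = 3 × 304 = 912.

n₁ = 304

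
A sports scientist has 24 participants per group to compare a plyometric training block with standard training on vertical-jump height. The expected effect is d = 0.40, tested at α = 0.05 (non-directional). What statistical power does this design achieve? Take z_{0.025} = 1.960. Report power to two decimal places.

power ≈ 0.28

For two equal groups, power = Φ(d·√(n/2) − z_{α/2}).
d·√(n/2) = 0.40 × √(24/2) = 0.40 × 3.464 = 1.386.
z_β = 1.386 − 1.960 = -0.574.
Power = Φ(-0.574) = 0.283.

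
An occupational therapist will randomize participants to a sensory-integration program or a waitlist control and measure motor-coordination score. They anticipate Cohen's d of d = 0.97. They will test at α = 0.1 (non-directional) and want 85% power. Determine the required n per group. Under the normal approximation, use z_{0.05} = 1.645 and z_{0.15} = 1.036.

n = 16 per group

For two independent groups with equal n: n = 2·((z_{α/2} + z_β) / d)².
z_{α/2} + z_β = 1.645 + 1.036 = 2.681.
n = 2 × (2.681 / 0.97)² = 2 × 2.764² = 2 × 7.64 = 15.3.
Round up to the next whole participant.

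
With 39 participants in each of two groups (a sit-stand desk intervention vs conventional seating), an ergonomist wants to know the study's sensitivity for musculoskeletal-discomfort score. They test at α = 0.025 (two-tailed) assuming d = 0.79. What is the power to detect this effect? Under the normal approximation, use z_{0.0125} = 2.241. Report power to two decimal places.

power ≈ 0.89

For two equal groups, power = Φ(d·√(n/2) − z_{α/2}).
d·√(n/2) = 0.79 × √(39/2) = 0.79 × 4.416 = 3.489.
z_β = 3.489 − 2.241 = 1.248.
Power = Φ(1.248) = 0.894.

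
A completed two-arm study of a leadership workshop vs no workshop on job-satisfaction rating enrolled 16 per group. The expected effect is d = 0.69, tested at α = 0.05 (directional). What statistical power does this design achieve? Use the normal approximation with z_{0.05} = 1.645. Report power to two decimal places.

For two equal groups, power = Φ(d·√(n/2) − z_{α}).
d·√(n/2) = 0.69 × √(16/2) = 0.69 × 2.828 = 1.952.
z_β = 1.952 − 1.645 = 0.307.
Power = Φ(0.307) = 0.620.

power ≈ 0.62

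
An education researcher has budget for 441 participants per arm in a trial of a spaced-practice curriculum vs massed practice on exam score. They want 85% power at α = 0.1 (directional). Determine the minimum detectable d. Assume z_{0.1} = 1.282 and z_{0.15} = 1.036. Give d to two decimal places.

For two independent groups of n = 441 each: d_min = (z_{α} + z_β)·√(2/n).
z-sum = 1.282 + 1.036 = 2.318.
d_min = 2.318 × √(2/441) = 2.318 × 0.0673 = 0.156.

d_min ≈ 0.16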